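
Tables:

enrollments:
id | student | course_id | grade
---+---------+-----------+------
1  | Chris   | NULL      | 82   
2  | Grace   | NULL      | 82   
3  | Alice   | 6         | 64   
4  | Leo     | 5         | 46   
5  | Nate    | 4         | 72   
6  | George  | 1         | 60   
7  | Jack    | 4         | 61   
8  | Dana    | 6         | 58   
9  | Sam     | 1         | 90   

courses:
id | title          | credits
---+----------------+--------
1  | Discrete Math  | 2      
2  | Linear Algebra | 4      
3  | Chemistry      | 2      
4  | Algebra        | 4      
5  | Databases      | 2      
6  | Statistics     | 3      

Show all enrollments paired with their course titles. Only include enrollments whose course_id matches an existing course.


INNER JOIN keeps only enrollments rows whose course_id matches an id in courses. Walk through each enrollment:
  - enrollment 1 (Chris): course_id=NULL, no match -> dropped
  - enrollment 2 (Grace): course_id=NULL, no match -> dropped
  - enrollment 3 (Alice): course_id=6 -> matches Statistics
  - enrollment 4 (Leo): course_id=5 -> matches Databases
  - enrollment 5 (Nate): course_id=4 -> matches Algebra
  - enrollment 6 (George): course_id=1 -> matches Discrete Math
  - enrollment 7 (Jack): course_id=4 -> matches Algebra
  - enrollment 8 (Dana): course_id=6 -> matches Statistics
  - enrollment 9 (Sam): course_id=1 -> matches Discrete Math
So 2 of 9 rows are dropped.

SQL:
SELECT a.student, b.title AS course
FROM enrollments a
INNER JOIN courses b ON a.course_id = b.id

Result:
student | course       
--------+--------------
Alice   | Statistics   
Leo     | Databases    
Nate    | Algebra      
George  | Discrete Math
Jack    | Algebra      
Dana    | Statistics   
Sam     | Discrete Math


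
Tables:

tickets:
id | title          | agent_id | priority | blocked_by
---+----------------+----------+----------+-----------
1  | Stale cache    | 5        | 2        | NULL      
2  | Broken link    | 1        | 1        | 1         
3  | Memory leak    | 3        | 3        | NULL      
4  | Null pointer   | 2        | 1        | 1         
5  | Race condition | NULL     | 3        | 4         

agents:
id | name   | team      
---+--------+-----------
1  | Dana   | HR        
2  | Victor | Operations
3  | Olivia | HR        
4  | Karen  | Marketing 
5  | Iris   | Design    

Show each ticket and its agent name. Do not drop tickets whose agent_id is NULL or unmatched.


LEFT JOIN keeps every row from tickets (the left table); where agent_id has no match in agents, the agent columns become NULL. Walk through each ticket:
  - ticket 1 (Stale cache): agent_id=5 -> matches Iris
  - ticket 2 (Broken link): agent_id=1 -> matches Dana
  - ticket 3 (Memory leak): agent_id=3 -> matches Olivia
  - ticket 4 (Null pointer): agent_id=2 -> matches Victor
  - ticket 5 (Race condition): agent_id=NULL, no match -> kept with NULL
All 5 rows appear; 1 has NULL agent.

SQL:
SELECT a.title, b.name AS agent
FROM tickets a
LEFT JOIN agents b ON a.agent_id = b.id

Result:
title          | agent 
---------------+-------
Stale cache    | Iris  
Broken link    | Dana  
Memory leak    | Olivia
Null pointer   | Victor
Race condition | NULL  


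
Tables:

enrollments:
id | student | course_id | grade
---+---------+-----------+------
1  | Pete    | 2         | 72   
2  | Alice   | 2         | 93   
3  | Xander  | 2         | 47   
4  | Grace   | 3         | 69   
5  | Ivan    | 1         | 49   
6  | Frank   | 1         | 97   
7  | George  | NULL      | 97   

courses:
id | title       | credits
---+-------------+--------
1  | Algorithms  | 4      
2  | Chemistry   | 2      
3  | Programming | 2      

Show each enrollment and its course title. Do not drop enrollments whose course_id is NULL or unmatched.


LEFT JOIN keeps every row from enrollments (the left table); where course_id has no match in courses, the course columns become NULL. Walk through each enrollment:
  - enrollment 1 (Pete): course_id=2 -> matches Chemistry
  - enrollment 2 (Alice): course_id=2 -> matches Chemistry
  - enrollment 3 (Xander): course_id=2 -> matches Chemistry
  - enrollment 4 (Grace): course_id=3 -> matches Programming
  - enrollment 5 (Ivan): course_id=1 -> matches Algorithms
  - enrollment 6 (Frank): course_id=1 -> matches Algorithms
  - enrollment 7 (George): course_id=NULL, no match -> kept with NULL
All 7 rows appear; 1 has NULL course.

SQL:
SELECT a.student, b.title AS course
FROM enrollments a
LEFT JOIN courses b ON a.course_id = b.id

Result:
student | course     
--------+------------
Pete    | Chemistry  
Alice   | Chemistry  
Xander  | Chemistry  
Grace   | Programming
Ivan    | Algorithms 
Frank   | Algorithms 
George  | NULL       


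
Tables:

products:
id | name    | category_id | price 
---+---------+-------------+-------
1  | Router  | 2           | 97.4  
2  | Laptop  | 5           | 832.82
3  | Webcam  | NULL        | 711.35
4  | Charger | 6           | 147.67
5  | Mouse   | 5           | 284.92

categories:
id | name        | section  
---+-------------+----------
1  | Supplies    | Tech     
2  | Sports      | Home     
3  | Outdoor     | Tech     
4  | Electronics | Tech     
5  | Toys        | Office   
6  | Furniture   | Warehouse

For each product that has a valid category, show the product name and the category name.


INNER JOIN keeps only products rows whose category_id matches an id in categories. Walk through each product:
  - product 1 (Router): category_id=2 -> matches Sports
  - product 2 (Laptop): category_id=5 -> matches Toys
  - product 3 (Webcam): category_id=NULL, no match -> dropped
  - product 4 (Charger): category_id=6 -> matches Furniture
  - product 5 (Mouse): category_id=5 -> matches Toys
So 1 of 5 rows is dropped.

SQL:
SELECT a.name, b.name AS category
FROM products a
INNER JOIN categories b ON a.category_id = b.id

Result:
name    | category 
--------+----------
Router  | Sports   
Laptop  | Toys     
Charger | Furniture
Mouse   | Toys     


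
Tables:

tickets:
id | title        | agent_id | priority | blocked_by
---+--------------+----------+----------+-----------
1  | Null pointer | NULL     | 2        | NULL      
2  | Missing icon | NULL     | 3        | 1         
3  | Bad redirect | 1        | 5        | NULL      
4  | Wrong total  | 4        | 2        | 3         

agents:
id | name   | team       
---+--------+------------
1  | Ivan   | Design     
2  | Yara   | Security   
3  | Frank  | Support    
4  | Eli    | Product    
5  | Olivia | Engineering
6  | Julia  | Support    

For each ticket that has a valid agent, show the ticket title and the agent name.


INNER JOIN keeps only tickets rows whose agent_id matches an id in agents. Walk through each ticket:
  - ticket 1 (Null pointer): agent_id=NULL, no match -> dropped
  - ticket 2 (Missing icon): agent_id=NULL, no match -> dropped
  - ticket 3 (Bad redirect): agent_id=1 -> matches Ivan
  - ticket 4 (Wrong total): agent_id=4 -> matches Eli
So 2 of 4 rows are dropped.

SQL:
SELECT a.title, b.name AS agent
FROM tickets a
INNER JOIN agents b ON a.agent_id = b.id

Result:
title        | agent
-------------+------
Bad redirect | Ivan 
Wrong total  | Eli  


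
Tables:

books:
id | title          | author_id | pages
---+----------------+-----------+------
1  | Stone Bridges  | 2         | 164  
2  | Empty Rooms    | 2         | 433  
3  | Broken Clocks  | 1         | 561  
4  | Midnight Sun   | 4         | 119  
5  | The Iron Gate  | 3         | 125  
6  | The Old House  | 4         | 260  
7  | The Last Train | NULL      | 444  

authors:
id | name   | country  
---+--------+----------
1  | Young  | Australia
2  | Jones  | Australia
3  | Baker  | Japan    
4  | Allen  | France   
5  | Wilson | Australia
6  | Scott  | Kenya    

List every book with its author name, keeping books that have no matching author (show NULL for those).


LEFT JOIN keeps every row from books (the left table); where author_id has no match in authors, the author columns become NULL. Walk through each book:
  - book 1 (Stone Bridges): author_id=2 -> matches Jones
  - book 2 (Empty Rooms): author_id=2 -> matches Jones
  - book 3 (Broken Clocks): author_id=1 -> matches Young
  - book 4 (Midnight Sun): author_id=4 -> matches Allen
  - book 5 (The Iron Gate): author_id=3 -> matches Baker
  - book 6 (The Old House): author_id=4 -> matches Allen
  - book 7 (The Last Train): author_id=NULL, no match -> kept with NULL
All 7 rows appear; 1 has NULL author.

SQL:
SELECT a.title, b.name AS author
FROM books a
LEFT JOIN authors b ON a.author_id = b.id

Result:
title          | author
---------------+-------
Stone Bridges  | Jones 
Empty Rooms    | Jones 
Broken Clocks  | Young 
Midnight Sun   | Allen 
The Iron Gate  | Baker 
The Old House  | Allen 
The Last Train | NULL  


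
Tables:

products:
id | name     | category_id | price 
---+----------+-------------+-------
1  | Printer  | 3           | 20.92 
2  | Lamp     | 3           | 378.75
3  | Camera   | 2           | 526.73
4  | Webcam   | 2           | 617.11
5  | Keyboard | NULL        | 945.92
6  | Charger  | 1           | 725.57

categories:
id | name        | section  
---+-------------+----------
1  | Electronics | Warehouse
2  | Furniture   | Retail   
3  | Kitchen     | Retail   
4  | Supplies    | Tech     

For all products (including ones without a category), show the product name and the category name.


LEFT JOIN keeps every row from products (the left table); where category_id has no match in categories, the category columns become NULL. Walk through each product:
  - product 1 (Printer): category_id=3 -> matches Kitchen
  - product 2 (Lamp): category_id=3 -> matches Kitchen
  - product 3 (Camera): category_id=2 -> matches Furniture
  - product 4 (Webcam): category_id=2 -> matches Furniture
  - product 5 (Keyboard): category_id=NULL, no match -> kept with NULL
  - product 6 (Charger): category_id=1 -> matches Electronics
All 6 rows appear; 1 has NULL category.

SQL:
SELECT a.name, b.name AS category
FROM products a
LEFT JOIN categories b ON a.category_id = b.id

Result:
name     | category   
---------+------------
Printer  | Kitchen    
Lamp     | Kitchen    
Camera   | Furniture  
Webcam   | Furniture  
Keyboard | NULL       
Charger  | Electronics


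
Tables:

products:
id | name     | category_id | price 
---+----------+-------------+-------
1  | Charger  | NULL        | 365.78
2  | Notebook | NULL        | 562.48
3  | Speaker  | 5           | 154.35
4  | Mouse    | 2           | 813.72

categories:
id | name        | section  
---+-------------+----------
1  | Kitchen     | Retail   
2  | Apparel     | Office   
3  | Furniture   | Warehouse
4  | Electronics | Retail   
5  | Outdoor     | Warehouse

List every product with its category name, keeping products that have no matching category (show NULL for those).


LEFT JOIN keeps every row from products (the left table); where category_id has no match in categories, the category columns become NULL. Walk through each product:
  - product 1 (Charger): category_id=NULL, no match -> kept with NULL
  - product 2 (Notebook): category_id=NULL, no match -> kept with NULL
  - product 3 (Speaker): category_id=5 -> matches Outdoor
  - product 4 (Mouse): category_id=2 -> matches Apparel
All 4 rows appear; 2 have NULL category.

SQL:
SELECT a.name, b.name AS category
FROM products a
LEFT JOIN categories b ON a.category_id = b.id

Result:
name     | category
---------+---------
Charger  | NULL    
Notebook | NULL    
Speaker  | Outdoor 
Mouse    | Apparel 


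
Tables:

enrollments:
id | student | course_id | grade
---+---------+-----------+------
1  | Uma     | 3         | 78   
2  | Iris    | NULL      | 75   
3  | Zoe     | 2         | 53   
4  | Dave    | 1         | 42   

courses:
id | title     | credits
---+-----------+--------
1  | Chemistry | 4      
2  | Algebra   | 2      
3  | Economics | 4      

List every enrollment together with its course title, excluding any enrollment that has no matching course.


INNER JOIN keeps only enrollments rows whose course_id matches an id in courses. Walk through each enrollment:
  - enrollment 1 (Uma): course_id=3 -> matches Economics
  - enrollment 2 (Iris): course_id=NULL, no match -> dropped
  - enrollment 3 (Zoe): course_id=2 -> matches Algebra
  - enrollment 4 (Dave): course_id=1 -> matches Chemistry
So 1 of 4 rows is dropped.

SQL:
SELECT a.student, b.title AS course
FROM enrollments a
INNER JOIN courses b ON a.course_id = b.id

Result:
student | course   
--------+----------
Uma     | Economics
Zoe     | Algebra  
Dave    | Chemistry


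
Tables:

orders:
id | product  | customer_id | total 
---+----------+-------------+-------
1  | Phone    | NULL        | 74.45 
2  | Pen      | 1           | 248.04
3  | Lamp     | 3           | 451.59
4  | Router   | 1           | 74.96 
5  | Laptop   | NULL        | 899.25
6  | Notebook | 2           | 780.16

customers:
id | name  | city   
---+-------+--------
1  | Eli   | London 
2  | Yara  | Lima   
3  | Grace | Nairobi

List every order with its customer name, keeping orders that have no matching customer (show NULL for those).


LEFT JOIN keeps every row from orders (the left table); where customer_id has no match in customers, the customer columns become NULL. Walk through each order:
  - order 1 (Phone): customer_id=NULL, no match -> kept with NULL
  - order 2 (Pen): customer_id=1 -> matches Eli
  - order 3 (Lamp): customer_id=3 -> matches Grace
  - order 4 (Router): customer_id=1 -> matches Eli
  - order 5 (Laptop): customer_id=NULL, no match -> kept with NULL
  - order 6 (Notebook): customer_id=2 -> matches Yara
All 6 rows appear; 2 have NULL customer.

SQL:
SELECT a.product, b.name AS customer
FROM orders a
LEFT JOIN customers b ON a.customer_id = b.id

Result:
product  | customer
---------+---------
Phone    | NULL    
Pen      | Eli     
Lamp     | Grace   
Router   | Eli     
Laptop   | NULL    
Notebook | Yara    


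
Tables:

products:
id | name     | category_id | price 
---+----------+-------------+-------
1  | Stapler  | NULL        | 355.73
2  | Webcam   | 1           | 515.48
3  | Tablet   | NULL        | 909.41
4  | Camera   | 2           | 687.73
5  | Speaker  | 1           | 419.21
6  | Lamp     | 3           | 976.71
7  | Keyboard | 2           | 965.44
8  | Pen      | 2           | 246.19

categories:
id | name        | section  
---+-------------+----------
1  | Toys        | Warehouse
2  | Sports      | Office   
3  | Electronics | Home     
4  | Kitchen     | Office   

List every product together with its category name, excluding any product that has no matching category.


INNER JOIN keeps only products rows whose category_id matches an id in categories. Walk through each product:
  - product 1 (Stapler): category_id=NULL, no match -> dropped
  - product 2 (Webcam): category_id=1 -> matches Toys
  - product 3 (Tablet): category_id=NULL, no match -> dropped
  - product 4 (Camera): category_id=2 -> matches Sports
  - product 5 (Speaker): category_id=1 -> matches Toys
  - product 6 (Lamp): category_id=3 -> matches Electronics
  - product 7 (Keyboard): category_id=2 -> matches Sports
  - product 8 (Pen): category_id=2 -> matches Sports
So 2 of 8 rows are dropped.

SQL:
SELECT a.name, b.name AS category
FROM products a
INNER JOIN categories b ON a.category_id = b.id

Result:
name     | category   
---------+------------
Webcam   | Toys       
Camera   | Sports     
Speaker  | Toys       
Lamp     | Electronics
Keyboard | Sports     
Pen      | Sports     


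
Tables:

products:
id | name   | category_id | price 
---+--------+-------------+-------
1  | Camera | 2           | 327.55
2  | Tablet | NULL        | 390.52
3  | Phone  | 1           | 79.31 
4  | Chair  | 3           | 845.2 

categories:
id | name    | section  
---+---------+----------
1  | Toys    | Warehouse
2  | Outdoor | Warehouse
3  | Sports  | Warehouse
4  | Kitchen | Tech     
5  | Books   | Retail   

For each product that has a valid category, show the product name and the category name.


INNER JOIN keeps only products rows whose category_id matches an id in categories. Walk through each product:
  - product 1 (Camera): category_id=2 -> matches Outdoor
  - product 2 (Tablet): category_id=NULL, no match -> dropped
  - product 3 (Phone): category_id=1 -> matches Toys
  - product 4 (Chair): category_id=3 -> matches Sports
So 1 of 4 rows is dropped.

SQL:
SELECT a.name, b.name AS category
FROM products a
INNER JOIN categories b ON a.category_id = b.id

Result:
name   | category
-------+---------
Camera | Outdoor 
Phone  | Toys    
Chair  | Sports  


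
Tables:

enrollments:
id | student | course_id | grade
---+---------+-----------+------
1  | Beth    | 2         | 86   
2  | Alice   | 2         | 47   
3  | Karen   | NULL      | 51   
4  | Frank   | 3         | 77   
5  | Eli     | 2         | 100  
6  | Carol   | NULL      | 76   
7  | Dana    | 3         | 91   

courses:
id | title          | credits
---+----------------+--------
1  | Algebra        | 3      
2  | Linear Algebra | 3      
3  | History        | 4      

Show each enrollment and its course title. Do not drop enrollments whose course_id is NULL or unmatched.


LEFT JOIN keeps every row from enrollments (the left table); where course_id has no match in courses, the course columns become NULL. Walk through each enrollment:
  - enrollment 1 (Beth): course_id=2 -> matches Linear Algebra
  - enrollment 2 (Alice): course_id=2 -> matches Linear Algebra
  - enrollment 3 (Karen): course_id=NULL, no match -> kept with NULL
  - enrollment 4 (Frank): course_id=3 -> matches History
  - enrollment 5 (Eli): course_id=2 -> matches Linear Algebra
  - enrollment 6 (Carol): course_id=NULL, no match -> kept with NULL
  - enrollment 7 (Dana): course_id=3 -> matches History
All 7 rows appear; 2 have NULL course.

SQL:
SELECT a.student, b.title AS course
FROM enrollments a
LEFT JOIN courses b ON a.course_id = b.id

Result:
student | course        
--------+---------------
Beth    | Linear Algebra
Alice   | Linear Algebra
Karen   | NULL          
Frank   | History       
Eli     | Linear Algebra
Carol   | NULL          
Dana    | History       


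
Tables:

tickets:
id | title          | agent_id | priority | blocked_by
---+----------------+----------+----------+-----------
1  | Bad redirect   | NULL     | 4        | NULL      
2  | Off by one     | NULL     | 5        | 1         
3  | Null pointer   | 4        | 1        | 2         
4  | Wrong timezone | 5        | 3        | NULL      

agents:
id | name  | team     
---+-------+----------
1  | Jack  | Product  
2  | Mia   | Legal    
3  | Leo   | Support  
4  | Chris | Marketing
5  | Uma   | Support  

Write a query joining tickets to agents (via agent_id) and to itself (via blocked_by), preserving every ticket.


Two LEFT JOINs from the same base table tickets: one to agents via agent_id, one to tickets itself via blocked_by. Both are LEFT so every ticket is preserved.
Match against agents:
  - ticket 1 (Bad redirect): agent_id=NULL, no match -> kept with NULL
  - ticket 2 (Off by one): agent_id=NULL, no match -> kept with NULL
  - ticket 3 (Null pointer): agent_id=4 -> matches Chris
  - ticket 4 (Wrong timezone): agent_id=5 -> matches Uma
Match against tickets (self):
  - ticket 1 (Bad redirect): blocked_by=NULL -> NULL
  - ticket 2 (Off by one): blocked_by=1 -> Bad redirect
  - ticket 3 (Null pointer): blocked_by=2 -> Off by one
  - ticket 4 (Wrong timezone): blocked_by=NULL -> NULL

SQL:
SELECT a.title, b.name AS agent, c.title AS blocked_by
FROM tickets a
LEFT JOIN agents b ON a.agent_id = b.id
LEFT JOIN tickets c ON a.blocked_by = c.id

Result:
title          | agent | blocked_by  
---------------+-------+-------------
Bad redirect   | NULL  | NULL        
Off by one     | NULL  | Bad redirect
Null pointer   | Chris | Off by one  
Wrong timezone | Uma   | NULL        


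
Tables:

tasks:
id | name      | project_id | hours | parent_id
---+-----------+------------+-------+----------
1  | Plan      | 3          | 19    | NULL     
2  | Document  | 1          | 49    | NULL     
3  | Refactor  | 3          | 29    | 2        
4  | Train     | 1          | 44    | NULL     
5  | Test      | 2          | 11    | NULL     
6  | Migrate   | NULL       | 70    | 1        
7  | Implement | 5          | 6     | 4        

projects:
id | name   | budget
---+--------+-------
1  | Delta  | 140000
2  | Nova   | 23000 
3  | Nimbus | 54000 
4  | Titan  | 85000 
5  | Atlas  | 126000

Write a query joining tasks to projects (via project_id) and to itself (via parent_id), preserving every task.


Two LEFT JOINs from the same base table tasks: one to projects via project_id, one to tasks itself via parent_id. Both are LEFT so every task is preserved.
Match against projects:
  - task 1 (Plan): project_id=3 -> matches Nimbus
  - task 2 (Document): project_id=1 -> matches Delta
  - task 3 (Refactor): project_id=3 -> matches Nimbus
  - task 4 (Train): project_id=1 -> matches Delta
  - task 5 (Test): project_id=2 -> matches Nova
  - task 6 (Migrate): project_id=NULL, no match -> kept with NULL
  - task 7 (Implement): project_id=5 -> matches Atlas
Match against tasks (self):
  - task 1 (Plan): parent_id=NULL -> NULL
  - task 2 (Document): parent_id=NULL -> NULL
  - task 3 (Refactor): parent_id=2 -> Document
  - task 4 (Train): parent_id=NULL -> NULL
  - task 5 (Test): parent_id=NULL -> NULL
  - task 6 (Migrate): parent_id=1 -> Plan
  - task 7 (Implement): parent_id=4 -> Train

SQL:
SELECT a.name, b.name AS project, c.name AS parent
FROM tasks a
LEFT JOIN projects b ON a.project_id = b.id
LEFT JOIN tasks c ON a.parent_id = c.id

Result:
name      | project | parent  
----------+---------+---------
Plan      | Nimbus  | NULL    
Document  | Delta   | NULL    
Refactor  | Nimbus  | Document
Train     | Delta   | NULL    
Test      | Nova    | NULL    
Migrate   | NULL    | Plan    
Implement | Atlas   | Train   


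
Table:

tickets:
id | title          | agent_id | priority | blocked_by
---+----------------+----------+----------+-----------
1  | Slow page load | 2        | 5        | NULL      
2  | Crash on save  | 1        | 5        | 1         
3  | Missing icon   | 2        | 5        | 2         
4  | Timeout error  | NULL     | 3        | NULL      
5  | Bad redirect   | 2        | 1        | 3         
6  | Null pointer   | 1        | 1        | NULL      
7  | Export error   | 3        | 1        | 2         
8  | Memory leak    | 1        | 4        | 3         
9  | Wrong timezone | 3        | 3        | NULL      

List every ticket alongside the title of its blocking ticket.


This is a self-join: tickets is joined to a second copy of itself, matching each row's blocked_by to another row's id. Use LEFT JOIN so rows with blocked_by=NULL are kept.
  - ticket 1 (Slow page load): blocked_by=NULL -> NULL
  - ticket 2 (Crash on save): blocked_by=1 -> Slow page load
  - ticket 3 (Missing icon): blocked_by=2 -> Crash on save
  - ticket 4 (Timeout error): blocked_by=NULL -> NULL
  - ticket 5 (Bad redirect): blocked_by=3 -> Missing icon
  - ticket 6 (Null pointer): blocked_by=NULL -> NULL
  - ticket 7 (Export error): blocked_by=2 -> Crash on save
  - ticket 8 (Memory leak): blocked_by=3 -> Missing icon
  - ticket 9 (Wrong timezone): blocked_by=NULL -> NULL

SQL:
SELECT a.title AS item, b.title AS blocked_by
FROM tickets a
LEFT JOIN tickets b ON a.blocked_by = b.id

Result:
item           | blocked_by    
---------------+---------------
Slow page load | NULL          
Crash on save  | Slow page load
Missing icon   | Crash on save 
Timeout error  | NULL          
Bad redirect   | Missing icon  
Null pointer   | NULL          
Export error   | Crash on save 
Memory leak    | Missing icon  
Wrong timezone | NULL          


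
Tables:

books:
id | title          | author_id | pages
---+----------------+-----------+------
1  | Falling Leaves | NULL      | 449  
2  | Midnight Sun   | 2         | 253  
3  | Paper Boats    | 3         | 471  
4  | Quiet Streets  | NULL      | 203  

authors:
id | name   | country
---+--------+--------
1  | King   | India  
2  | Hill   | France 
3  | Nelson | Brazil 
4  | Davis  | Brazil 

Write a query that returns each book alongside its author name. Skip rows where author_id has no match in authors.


INNER JOIN keeps only books rows whose author_id matches an id in authors. Walk through each book:
  - book 1 (Falling Leaves): author_id=NULL, no match -> dropped
  - book 2 (Midnight Sun): author_id=2 -> matches Hill
  - book 3 (Paper Boats): author_id=3 -> matches Nelson
  - book 4 (Quiet Streets): author_id=NULL, no match -> dropped
So 2 of 4 rows are dropped.

SQL:
SELECT a.title, b.name AS author
FROM books a
INNER JOIN authors b ON a.author_id = b.id

Result:
title        | author
-------------+-------
Midnight Sun | Hill  
Paper Boats  | Nelson


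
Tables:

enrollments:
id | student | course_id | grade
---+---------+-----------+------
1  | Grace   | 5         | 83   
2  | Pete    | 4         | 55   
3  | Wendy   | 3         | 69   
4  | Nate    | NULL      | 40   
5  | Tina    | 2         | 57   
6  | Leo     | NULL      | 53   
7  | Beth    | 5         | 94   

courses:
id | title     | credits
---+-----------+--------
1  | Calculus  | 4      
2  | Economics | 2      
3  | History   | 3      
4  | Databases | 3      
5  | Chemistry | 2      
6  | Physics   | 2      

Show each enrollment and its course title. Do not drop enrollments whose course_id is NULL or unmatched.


LEFT JOIN keeps every row from enrollments (the left table); where course_id has no match in courses, the course columns become NULL. Walk through each enrollment:
  - enrollment 1 (Grace): course_id=5 -> matches Chemistry
  - enrollment 2 (Pete): course_id=4 -> matches Databases
  - enrollment 3 (Wendy): course_id=3 -> matches History
  - enrollment 4 (Nate): course_id=NULL, no match -> kept with NULL
  - enrollment 5 (Tina): course_id=2 -> matches Economics
  - enrollment 6 (Leo): course_id=NULL, no match -> kept with NULL
  - enrollment 7 (Beth): course_id=5 -> matches Chemistry
All 7 rows appear; 2 have NULL course.

SQL:
SELECT a.student, b.title AS course
FROM enrollments a
LEFT JOIN courses b ON a.course_id = b.id

Result:
student | course   
--------+----------
Grace   | Chemistry
Pete    | Databases
Wendy   | History  
Nate    | NULL     
Tina    | Economics
Leo     | NULL     
Beth    | Chemistry


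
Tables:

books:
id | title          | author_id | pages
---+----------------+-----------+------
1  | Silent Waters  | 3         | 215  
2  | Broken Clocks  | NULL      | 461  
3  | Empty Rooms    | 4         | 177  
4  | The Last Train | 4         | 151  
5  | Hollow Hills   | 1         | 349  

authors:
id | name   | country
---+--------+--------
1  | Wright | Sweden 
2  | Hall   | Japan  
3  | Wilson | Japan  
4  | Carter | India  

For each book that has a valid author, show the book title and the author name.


INNER JOIN keeps only books rows whose author_id matches an id in authors. Walk through each book:
  - book 1 (Silent Waters): author_id=3 -> matches Wilson
  - book 2 (Broken Clocks): author_id=NULL, no match -> dropped
  - book 3 (Empty Rooms): author_id=4 -> matches Carter
  - book 4 (The Last Train): author_id=4 -> matches Carter
  - book 5 (Hollow Hills): author_id=1 -> matches Wright
So 1 of 5 rows is dropped.

SQL:
SELECT a.title, b.name AS author
FROM books a
INNER JOIN authors b ON a.author_id = b.id

Result:
title          | author
---------------+-------
Silent Waters  | Wilson
Empty Rooms    | Carter
The Last Train | Carter
Hollow Hills   | Wright


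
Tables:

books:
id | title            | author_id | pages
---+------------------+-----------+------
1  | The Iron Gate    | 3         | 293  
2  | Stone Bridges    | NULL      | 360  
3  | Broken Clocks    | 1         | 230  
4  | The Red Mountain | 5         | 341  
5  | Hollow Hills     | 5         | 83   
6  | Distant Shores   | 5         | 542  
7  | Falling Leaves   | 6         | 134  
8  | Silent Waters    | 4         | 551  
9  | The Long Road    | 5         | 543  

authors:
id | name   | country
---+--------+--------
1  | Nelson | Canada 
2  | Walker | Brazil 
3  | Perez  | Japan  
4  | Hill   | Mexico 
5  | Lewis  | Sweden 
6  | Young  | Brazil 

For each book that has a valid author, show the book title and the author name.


INNER JOIN keeps only books rows whose author_id matches an id in authors. Walk through each book:
  - book 1 (The Iron Gate): author_id=3 -> matches Perez
  - book 2 (Stone Bridges): author_id=NULL, no match -> dropped
  - book 3 (Broken Clocks): author_id=1 -> matches Nelson
  - book 4 (The Red Mountain): author_id=5 -> matches Lewis
  - book 5 (Hollow Hills): author_id=5 -> matches Lewis
  - book 6 (Distant Shores): author_id=5 -> matches Lewis
  - book 7 (Falling Leaves): author_id=6 -> matches Young
  - book 8 (Silent Waters): author_id=4 -> matches Hill
  - book 9 (The Long Road): author_id=5 -> matches Lewis
So 1 of 9 rows is dropped.

SQL:
SELECT a.title, b.name AS author
FROM books a
INNER JOIN authors b ON a.author_id = b.id

Result:
title            | author
-----------------+-------
The Iron Gate    | Perez 
Broken Clocks    | Nelson
The Red Mountain | Lewis 
Hollow Hills     | Lewis 
Distant Shores   | Lewis 
Falling Leaves   | Young 
Silent Waters    | Hill  
The Long Road    | Lewis 


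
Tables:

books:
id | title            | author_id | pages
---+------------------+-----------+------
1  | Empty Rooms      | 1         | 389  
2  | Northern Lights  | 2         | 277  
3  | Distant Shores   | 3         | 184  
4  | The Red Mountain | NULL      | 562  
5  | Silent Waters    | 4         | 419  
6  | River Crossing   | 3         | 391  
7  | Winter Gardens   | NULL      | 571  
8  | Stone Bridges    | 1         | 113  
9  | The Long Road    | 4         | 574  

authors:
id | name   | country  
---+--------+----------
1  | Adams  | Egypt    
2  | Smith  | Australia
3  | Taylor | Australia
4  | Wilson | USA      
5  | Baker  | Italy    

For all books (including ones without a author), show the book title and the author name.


LEFT JOIN keeps every row from books (the left table); where author_id has no match in authors, the author columns become NULL. Walk through each book:
  - book 1 (Empty Rooms): author_id=1 -> matches Adams
  - book 2 (Northern Lights): author_id=2 -> matches Smith
  - book 3 (Distant Shores): author_id=3 -> matches Taylor
  - book 4 (The Red Mountain): author_id=NULL, no match -> kept with NULL
  - book 5 (Silent Waters): author_id=4 -> matches Wilson
  - book 6 (River Crossing): author_id=3 -> matches Taylor
  - book 7 (Winter Gardens): author_id=NULL, no match -> kept with NULL
  - book 8 (Stone Bridges): author_id=1 -> matches Adams
  - book 9 (The Long Road): author_id=4 -> matches Wilson
All 9 rows appear; 2 have NULL author.

SQL:
SELECT a.title, b.name AS author
FROM books a
LEFT JOIN authors b ON a.author_id = b.id

Result:
title            | author
-----------------+-------
Empty Rooms      | Adams 
Northern Lights  | Smith 
Distant Shores   | Taylor
The Red Mountain | NULL  
Silent Waters    | Wilson
River Crossing   | Taylor
Winter Gardens   | NULL  
Stone Bridges    | Adams 
The Long Road    | Wilson


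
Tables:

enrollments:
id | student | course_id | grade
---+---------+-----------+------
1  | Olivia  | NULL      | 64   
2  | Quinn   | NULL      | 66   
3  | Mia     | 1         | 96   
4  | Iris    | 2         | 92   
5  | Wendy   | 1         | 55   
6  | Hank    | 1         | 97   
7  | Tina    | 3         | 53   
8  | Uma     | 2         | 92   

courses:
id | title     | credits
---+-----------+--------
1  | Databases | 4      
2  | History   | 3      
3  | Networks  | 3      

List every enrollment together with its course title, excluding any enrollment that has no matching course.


INNER JOIN keeps only enrollments rows whose course_id matches an id in courses. Walk through each enrollment:
  - enrollment 1 (Olivia): course_id=NULL, no match -> dropped
  - enrollment 2 (Quinn): course_id=NULL, no match -> dropped
  - enrollment 3 (Mia): course_id=1 -> matches Databases
  - enrollment 4 (Iris): course_id=2 -> matches History
  - enrollment 5 (Wendy): course_id=1 -> matches Databases
  - enrollment 6 (Hank): course_id=1 -> matches Databases
  - enrollment 7 (Tina): course_id=3 -> matches Networks
  - enrollment 8 (Uma): course_id=2 -> matches History
So 2 of 8 rows are dropped.

SQL:
SELECT a.student, b.title AS course
FROM enrollments a
INNER JOIN courses b ON a.course_id = b.id

Result:
student | course   
--------+----------
Mia     | Databases
Iris    | History  
Wendy   | Databases
Hank    | Databases
Tina    | Networks 
Uma     | History  


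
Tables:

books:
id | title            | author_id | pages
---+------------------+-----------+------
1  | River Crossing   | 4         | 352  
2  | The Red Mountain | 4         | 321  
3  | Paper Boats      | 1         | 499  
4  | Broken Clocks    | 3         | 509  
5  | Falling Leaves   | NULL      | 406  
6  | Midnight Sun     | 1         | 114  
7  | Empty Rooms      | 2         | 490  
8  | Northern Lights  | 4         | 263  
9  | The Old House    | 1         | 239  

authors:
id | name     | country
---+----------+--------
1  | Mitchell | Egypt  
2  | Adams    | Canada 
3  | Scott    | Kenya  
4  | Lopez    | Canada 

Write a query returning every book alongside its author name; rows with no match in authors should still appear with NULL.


LEFT JOIN keeps every row from books (the left table); where author_id has no match in authors, the author columns become NULL. Walk through each book:
  - book 1 (River Crossing): author_id=4 -> matches Lopez
  - book 2 (The Red Mountain): author_id=4 -> matches Lopez
  - book 3 (Paper Boats): author_id=1 -> matches Mitchell
  - book 4 (Broken Clocks): author_id=3 -> matches Scott
  - book 5 (Falling Leaves): author_id=NULL, no match -> kept with NULL
  - book 6 (Midnight Sun): author_id=1 -> matches Mitchell
  - book 7 (Empty Rooms): author_id=2 -> matches Adams
  - book 8 (Northern Lights): author_id=4 -> matches Lopez
  - book 9 (The Old House): author_id=1 -> matches Mitchell
All 9 rows appear; 1 has NULL author.

SQL:
SELECT a.title, b.name AS author
FROM books a
LEFT JOIN authors b ON a.author_id = b.id

Result:
title            | author  
-----------------+---------
River Crossing   | Lopez   
The Red Mountain | Lopez   
Paper Boats      | Mitchell
Broken Clocks    | Scott   
Falling Leaves   | NULL    
Midnight Sun     | Mitchell
Empty Rooms      | Adams   
Northern Lights  | Lopez   
The Old House    | Mitchell


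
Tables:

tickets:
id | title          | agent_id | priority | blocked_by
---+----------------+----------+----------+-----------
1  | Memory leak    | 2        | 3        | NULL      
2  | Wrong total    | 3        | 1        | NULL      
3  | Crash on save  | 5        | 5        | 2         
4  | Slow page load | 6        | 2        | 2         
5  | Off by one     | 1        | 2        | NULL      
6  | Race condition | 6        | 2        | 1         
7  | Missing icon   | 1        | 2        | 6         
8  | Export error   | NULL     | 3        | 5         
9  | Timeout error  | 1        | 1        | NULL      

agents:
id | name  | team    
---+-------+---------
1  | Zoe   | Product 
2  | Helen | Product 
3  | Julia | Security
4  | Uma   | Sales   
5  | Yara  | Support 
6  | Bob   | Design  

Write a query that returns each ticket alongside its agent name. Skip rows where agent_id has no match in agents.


INNER JOIN keeps only tickets rows whose agent_id matches an id in agents. Walk through each ticket:
  - ticket 1 (Memory leak): agent_id=2 -> matches Helen
  - ticket 2 (Wrong total): agent_id=3 -> matches Julia
  - ticket 3 (Crash on save): agent_id=5 -> matches Yara
  - ticket 4 (Slow page load): agent_id=6 -> matches Bob
  - ticket 5 (Off by one): agent_id=1 -> matches Zoe
  - ticket 6 (Race condition): agent_id=6 -> matches Bob
  - ticket 7 (Missing icon): agent_id=1 -> matches Zoe
  - ticket 8 (Export error): agent_id=NULL, no match -> dropped
  - ticket 9 (Timeout error): agent_id=1 -> matches Zoe
So 1 of 9 rows is dropped.

SQL:
SELECT a.title, b.name AS agent
FROM tickets a
INNER JOIN agents b ON a.agent_id = b.id

Result:
title          | agent
---------------+------
Memory leak    | Helen
Wrong total    | Julia
Crash on save  | Yara 
Slow page load | Bob  
Off by one     | Zoe  
Race condition | Bob  
Missing icon   | Zoe  
Timeout error  | Zoe  


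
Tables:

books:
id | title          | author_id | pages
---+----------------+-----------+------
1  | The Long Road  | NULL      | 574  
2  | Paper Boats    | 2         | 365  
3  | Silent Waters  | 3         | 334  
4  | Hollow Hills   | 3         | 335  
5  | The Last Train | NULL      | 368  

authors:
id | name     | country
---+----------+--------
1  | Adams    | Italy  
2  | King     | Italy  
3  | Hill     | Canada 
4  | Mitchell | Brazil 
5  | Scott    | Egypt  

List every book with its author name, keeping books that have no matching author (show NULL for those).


LEFT JOIN keeps every row from books (the left table); where author_id has no match in authors, the author columns become NULL. Walk through each book:
  - book 1 (The Long Road): author_id=NULL, no match -> kept with NULL
  - book 2 (Paper Boats): author_id=2 -> matches King
  - book 3 (Silent Waters): author_id=3 -> matches Hill
  - book 4 (Hollow Hills): author_id=3 -> matches Hill
  - book 5 (The Last Train): author_id=NULL, no match -> kept with NULL
All 5 rows appear; 2 have NULL author.

SQL:
SELECT a.title, b.name AS author
FROM books a
LEFT JOIN authors b ON a.author_id = b.id

Result:
title          | author
---------------+-------
The Long Road  | NULL  
Paper Boats    | King  
Silent Waters  | Hill  
Hollow Hills   | Hill  
The Last Train | NULL  


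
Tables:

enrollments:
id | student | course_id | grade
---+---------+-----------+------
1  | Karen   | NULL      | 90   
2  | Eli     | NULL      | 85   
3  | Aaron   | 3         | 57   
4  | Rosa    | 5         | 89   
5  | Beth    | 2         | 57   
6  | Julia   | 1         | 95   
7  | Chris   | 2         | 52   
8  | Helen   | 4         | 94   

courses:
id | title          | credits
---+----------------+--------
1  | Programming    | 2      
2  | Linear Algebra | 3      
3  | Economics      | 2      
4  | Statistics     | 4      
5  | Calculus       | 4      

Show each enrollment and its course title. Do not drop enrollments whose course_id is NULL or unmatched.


LEFT JOIN keeps every row from enrollments (the left table); where course_id has no match in courses, the course columns become NULL. Walk through each enrollment:
  - enrollment 1 (Karen): course_id=NULL, no match -> kept with NULL
  - enrollment 2 (Eli): course_id=NULL, no match -> kept with NULL
  - enrollment 3 (Aaron): course_id=3 -> matches Economics
  - enrollment 4 (Rosa): course_id=5 -> matches Calculus
  - enrollment 5 (Beth): course_id=2 -> matches Linear Algebra
  - enrollment 6 (Julia): course_id=1 -> matches Programming
  - enrollment 7 (Chris): course_id=2 -> matches Linear Algebra
  - enrollment 8 (Helen): course_id=4 -> matches Statistics
All 8 rows appear; 2 have NULL course.

SQL:
SELECT a.student, b.title AS course
FROM enrollments a
LEFT JOIN courses b ON a.course_id = b.id

Result:
student | course        
--------+---------------
Karen   | NULL          
Eli     | NULL          
Aaron   | Economics     
Rosa    | Calculus      
Beth    | Linear Algebra
Julia   | Programming   
Chris   | Linear Algebra
Helen   | Statistics    


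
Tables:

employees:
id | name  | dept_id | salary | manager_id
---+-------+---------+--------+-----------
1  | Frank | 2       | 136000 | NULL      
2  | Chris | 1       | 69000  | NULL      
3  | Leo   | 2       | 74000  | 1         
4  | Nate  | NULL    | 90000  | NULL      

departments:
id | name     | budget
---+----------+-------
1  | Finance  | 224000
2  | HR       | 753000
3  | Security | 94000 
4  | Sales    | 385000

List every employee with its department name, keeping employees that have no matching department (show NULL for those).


LEFT JOIN keeps every row from employees (the left table); where dept_id has no match in departments, the department columns become NULL. Walk through each employee:
  - employee 1 (Frank): dept_id=2 -> matches HR
  - employee 2 (Chris): dept_id=1 -> matches Finance
  - employee 3 (Leo): dept_id=2 -> matches HR
  - employee 4 (Nate): dept_id=NULL, no match -> kept with NULL
All 4 rows appear; 1 has NULL department.

SQL:
SELECT a.name, b.name AS department
FROM employees a
LEFT JOIN departments b ON a.dept_id = b.id

Result:
name  | department
------+-----------
Frank | HR        
Chris | Finance   
Leo   | HR        
Nate  | NULL      
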